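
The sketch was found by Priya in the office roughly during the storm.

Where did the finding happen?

in the office

'in the office' marks the location of the finding event.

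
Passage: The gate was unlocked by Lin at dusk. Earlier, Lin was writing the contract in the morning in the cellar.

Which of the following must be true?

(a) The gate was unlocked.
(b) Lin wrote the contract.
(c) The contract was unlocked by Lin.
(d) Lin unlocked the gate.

(a), (d)

(a) Entailed — every conjunct here is already in the original unlocking event.
(b) Not entailed — 'was writing' is progressive on an accomplishment; it does not entail the completed 'wrote'.
(c) Not entailed — Lin unlocked the gate, not the contract; the contract belongs to the writing event.
(d) Entailed — every conjunct here is already in the original unlocking event.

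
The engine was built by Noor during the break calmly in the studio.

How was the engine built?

'calmly' marks the manner of the building event.

calmly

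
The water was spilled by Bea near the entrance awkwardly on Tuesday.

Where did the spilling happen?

'near the entrance' marks the location of the spilling event.

near the entrance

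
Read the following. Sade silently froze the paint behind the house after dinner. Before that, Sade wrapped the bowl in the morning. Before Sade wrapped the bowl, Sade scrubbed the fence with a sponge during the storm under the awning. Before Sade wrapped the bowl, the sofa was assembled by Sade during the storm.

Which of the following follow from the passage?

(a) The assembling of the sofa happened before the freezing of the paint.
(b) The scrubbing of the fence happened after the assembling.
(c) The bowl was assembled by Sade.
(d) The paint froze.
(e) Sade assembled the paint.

(a) Entailed — the narrative places the assembling before the freezing.
(b) Not entailed — the narrative doesn't order the assembling relative to the scrubbing.
(c) Not entailed — Sade assembled the sofa, not the bowl; the bowl belongs to the wrapping event.
(d) Entailed — 'Sade froze the paint' is causative; it entails the inchoative 'the paint froze'.
(e) Not entailed — Sade assembled the sofa, not the paint; the paint belongs to the freezing event.

(a), (d)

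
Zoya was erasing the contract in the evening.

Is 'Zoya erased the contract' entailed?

'was erasing' is progressive; for an accomplishment like 'erase the contract', it doesn't entail completion.

no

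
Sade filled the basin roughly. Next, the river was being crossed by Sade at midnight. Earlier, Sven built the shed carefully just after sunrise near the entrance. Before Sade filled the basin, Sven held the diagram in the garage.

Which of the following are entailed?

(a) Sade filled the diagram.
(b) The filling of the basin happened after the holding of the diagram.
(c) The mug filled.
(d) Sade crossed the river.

(a) Not entailed — Sade filled the basin, not the diagram; the diagram belongs to the holding event.
(b) Entailed — the narrative places the holding before the filling.
(c) Not entailed — the basin is what filled, not the mug.
(d) Not entailed — 'was crossing' is progressive on an accomplishment; it does not entail the completed 'crossed'.

(b)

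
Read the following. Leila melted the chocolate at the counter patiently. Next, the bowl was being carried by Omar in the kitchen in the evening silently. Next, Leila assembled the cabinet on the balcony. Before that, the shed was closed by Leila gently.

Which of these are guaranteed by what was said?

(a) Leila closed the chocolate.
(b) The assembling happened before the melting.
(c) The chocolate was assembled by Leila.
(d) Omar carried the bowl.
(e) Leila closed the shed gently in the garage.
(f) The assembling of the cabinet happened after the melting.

(d), (f)

(a) Not entailed — Leila closed the shed, not the chocolate; the chocolate belongs to the melting event.
(b) Not entailed — the narrative places the melting before the assembling, not after.
(c) Not entailed — Leila assembled the cabinet, not the chocolate; the chocolate belongs to the melting event.
(d) Entailed — 'carry' is an activity; 'was carrying' entails that some carrying happened, so 'carried' holds.
(e) Not entailed — 'in the garage' adds information not in the original event.
(f) Entailed — the narrative places the melting before the assembling.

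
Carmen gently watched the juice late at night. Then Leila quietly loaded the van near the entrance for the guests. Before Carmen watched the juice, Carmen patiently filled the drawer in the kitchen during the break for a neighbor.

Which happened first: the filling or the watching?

The connectives place the filling before the watching.

the filling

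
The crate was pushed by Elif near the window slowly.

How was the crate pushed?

'slowly' marks the manner of the pushing event.

slowly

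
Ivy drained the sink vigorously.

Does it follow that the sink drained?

yes

'Ivy drained the sink' is the causative; it entails the inchoative 'the sink drained'.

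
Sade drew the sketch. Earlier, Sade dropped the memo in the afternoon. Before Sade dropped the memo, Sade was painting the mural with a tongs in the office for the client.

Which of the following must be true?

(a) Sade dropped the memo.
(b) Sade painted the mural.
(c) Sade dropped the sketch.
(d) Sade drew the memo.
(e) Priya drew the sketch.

(a)

(a) Entailed — every conjunct here is already in the original dropping event.
(b) Not entailed — 'was painting' is progressive on an accomplishment; it does not entail the completed 'painted'.
(c) Not entailed — Sade dropped the memo, not the sketch; the sketch belongs to the drawing event.
(d) Not entailed — Sade drew the sketch, not the memo; the memo belongs to the dropping event.
(e) Not entailed — the passage has Sade drawing the sketch, not Priya.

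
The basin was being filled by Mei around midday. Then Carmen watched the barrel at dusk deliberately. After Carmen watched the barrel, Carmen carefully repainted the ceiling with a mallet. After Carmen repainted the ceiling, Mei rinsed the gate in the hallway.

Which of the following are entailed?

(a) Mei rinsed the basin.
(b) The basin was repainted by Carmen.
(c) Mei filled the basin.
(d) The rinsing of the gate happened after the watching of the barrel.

(d)

(a) Not entailed — Mei rinsed the gate, not the basin; the basin belongs to the filling event.
(b) Not entailed — Carmen repainted the ceiling, not the basin; the basin belongs to the filling event.
(c) Not entailed — 'was filling' is progressive on an accomplishment; it does not entail the completed 'filled'.
(d) Entailed — the narrative places the watching before the rinsing.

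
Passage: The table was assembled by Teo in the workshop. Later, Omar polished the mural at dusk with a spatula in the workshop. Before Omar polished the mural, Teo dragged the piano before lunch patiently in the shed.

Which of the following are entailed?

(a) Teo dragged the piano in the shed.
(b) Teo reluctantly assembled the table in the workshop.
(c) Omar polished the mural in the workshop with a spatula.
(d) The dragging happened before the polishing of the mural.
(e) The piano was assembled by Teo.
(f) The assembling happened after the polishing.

(a) Entailed — every conjunct here is already in the original dragging event.
(b) Not entailed — 'reluctantly' adds information not in the original event.
(c) Entailed — every conjunct here is already in the original polishing event.
(d) Entailed — the narrative places the dragging before the polishing.
(e) Not entailed — Teo assembled the table, not the piano; the piano belongs to the dragging event.
(f) Not entailed — the narrative places the assembling before the polishing, not after.

(a), (c), (d)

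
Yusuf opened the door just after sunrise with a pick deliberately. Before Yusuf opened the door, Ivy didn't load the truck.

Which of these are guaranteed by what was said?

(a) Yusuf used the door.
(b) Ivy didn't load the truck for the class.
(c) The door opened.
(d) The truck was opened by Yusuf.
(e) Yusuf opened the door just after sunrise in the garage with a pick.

(b), (c)

(a) Not entailed — the door is the patient, not an instrument — Yusuf used a pick.
(b) Entailed — under negation, adding a further restriction is entailed: if no such loading event occurred, none occurred for the class either.
(c) Entailed — 'Yusuf opened the door' is causative; it entails the inchoative 'the door opened'.
(d) Not entailed — Yusuf opened the door, not the truck; the truck belongs to the loading event.
(e) Not entailed — 'in the garage' adds information not in the original event.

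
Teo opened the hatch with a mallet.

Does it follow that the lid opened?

Nothing is said about any lid; only the hatch is affected.

no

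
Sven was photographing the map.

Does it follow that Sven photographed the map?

'was photographing' is progressive; for an accomplishment like 'photograph the map', it doesn't entail completion.

no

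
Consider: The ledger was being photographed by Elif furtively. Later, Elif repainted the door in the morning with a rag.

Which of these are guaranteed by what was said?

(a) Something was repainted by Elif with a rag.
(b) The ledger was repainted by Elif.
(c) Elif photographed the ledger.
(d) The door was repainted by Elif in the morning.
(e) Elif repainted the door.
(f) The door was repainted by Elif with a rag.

(a) Entailed — this follows by dropping conjuncts from the repainting event's description.
(b) Not entailed — Elif repainted the door, not the ledger; the ledger belongs to the photographing event.
(c) Not entailed — 'was photographing' is progressive on an accomplishment; it does not entail the completed 'photographed'.
(d) Entailed — this follows by dropping conjuncts from the repainting event's description.
(e) Entailed — dropping 'in the morning', 'with a rag' leaves a sub-description the original still satisfies.
(f) Entailed — this follows by dropping conjuncts from the repainting event's description.

(a), (d), (e), (f)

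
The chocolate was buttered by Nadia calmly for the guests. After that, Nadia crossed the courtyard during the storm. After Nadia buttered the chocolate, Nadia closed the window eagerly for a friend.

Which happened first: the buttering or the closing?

The connectives place the buttering before the closing.

the buttering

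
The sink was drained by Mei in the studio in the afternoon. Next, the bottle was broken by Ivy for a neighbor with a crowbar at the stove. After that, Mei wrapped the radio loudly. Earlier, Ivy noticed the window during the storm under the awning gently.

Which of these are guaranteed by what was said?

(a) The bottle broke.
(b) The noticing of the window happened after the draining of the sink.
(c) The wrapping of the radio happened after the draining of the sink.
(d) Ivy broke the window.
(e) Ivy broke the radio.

(a), (c)

(a) Entailed — 'Ivy broke the bottle' is causative; it entails the inchoative 'the bottle broke'.
(b) Not entailed — the narrative doesn't order the draining relative to the noticing.
(c) Entailed — the narrative places the draining before the wrapping.
(d) Not entailed — Ivy broke the bottle, not the window; the window belongs to the noticing event.
(e) Not entailed — Ivy broke the bottle, not the radio; the radio belongs to the wrapping event.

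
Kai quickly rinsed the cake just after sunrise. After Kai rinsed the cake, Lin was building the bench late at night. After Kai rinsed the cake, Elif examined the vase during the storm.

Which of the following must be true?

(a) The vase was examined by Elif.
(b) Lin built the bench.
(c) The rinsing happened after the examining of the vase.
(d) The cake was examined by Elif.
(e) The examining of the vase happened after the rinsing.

(a), (e)

(a) Entailed — this follows by dropping conjuncts from the examining event's description.
(b) Not entailed — 'was building' is progressive on an accomplishment; it does not entail the completed 'built'.
(c) Not entailed — the narrative places the rinsing before the examining, not after.
(d) Not entailed — Elif examined the vase, not the cake; the cake belongs to the rinsing event.
(e) Entailed — the narrative places the rinsing before the examining.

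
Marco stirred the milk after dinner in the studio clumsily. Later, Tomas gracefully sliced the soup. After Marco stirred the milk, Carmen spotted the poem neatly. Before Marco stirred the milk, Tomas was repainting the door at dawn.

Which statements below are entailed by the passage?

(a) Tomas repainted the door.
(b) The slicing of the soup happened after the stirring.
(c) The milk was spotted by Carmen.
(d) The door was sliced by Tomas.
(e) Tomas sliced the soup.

(a) Not entailed — 'was repainting' is progressive on an accomplishment; it does not entail the completed 'repainted'.
(b) Entailed — the narrative places the stirring before the slicing.
(c) Not entailed — Carmen spotted the poem, not the milk; the milk belongs to the stirring event.
(d) Not entailed — Tomas sliced the soup, not the door; the door belongs to the repainting event.
(e) Entailed — this follows by dropping conjuncts from the slicing event's description.

(b), (e)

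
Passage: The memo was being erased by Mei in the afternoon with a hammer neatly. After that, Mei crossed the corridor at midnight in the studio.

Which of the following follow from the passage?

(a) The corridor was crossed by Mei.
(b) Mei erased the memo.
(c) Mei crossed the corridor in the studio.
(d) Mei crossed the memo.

(a) Entailed — the original entails any weakening of itself; this just drops 'at midnight', 'in the studio'.
(b) Not entailed — 'was erasing' is progressive on an accomplishment; it does not entail the completed 'erased'.
(c) Entailed — dropping 'at midnight' leaves a sub-description the original still satisfies.
(d) Not entailed — Mei crossed the corridor, not the memo; the memo belongs to the erasing event.

(a), (c)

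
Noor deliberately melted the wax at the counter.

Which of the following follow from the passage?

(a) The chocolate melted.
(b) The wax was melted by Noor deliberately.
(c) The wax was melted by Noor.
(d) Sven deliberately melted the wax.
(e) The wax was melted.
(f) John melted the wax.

(b), (c), (e)

(a) Not entailed — the wax is what melted, not the chocolate.
(b) Entailed — dropping 'at the counter' leaves a sub-description the original still satisfies.
(c) Entailed — the original entails any weakening of itself; this just drops 'at the counter', 'deliberately'.
(d) Not entailed — the passage has Noor melting the wax, not Sven.
(e) Entailed — every conjunct here is already in the original melting event.
(f) Not entailed — the passage has Noor melting the wax, not John.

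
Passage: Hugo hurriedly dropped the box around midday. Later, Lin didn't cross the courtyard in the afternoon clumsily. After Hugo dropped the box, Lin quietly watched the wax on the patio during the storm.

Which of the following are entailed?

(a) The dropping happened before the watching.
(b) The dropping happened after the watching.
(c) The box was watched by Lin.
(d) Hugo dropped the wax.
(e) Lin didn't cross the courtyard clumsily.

(a) Entailed — the narrative places the dropping before the watching.
(b) Not entailed — the narrative places the dropping before the watching, not after.
(c) Not entailed — Lin watched the wax, not the box; the box belongs to the dropping event.
(d) Not entailed — Hugo dropped the box, not the wax; the wax belongs to the watching event.
(e) Not entailed — dropping 'in the afternoon' under negation is not valid — the original leaves open that Lin crossed the courtyard some other way.

(a)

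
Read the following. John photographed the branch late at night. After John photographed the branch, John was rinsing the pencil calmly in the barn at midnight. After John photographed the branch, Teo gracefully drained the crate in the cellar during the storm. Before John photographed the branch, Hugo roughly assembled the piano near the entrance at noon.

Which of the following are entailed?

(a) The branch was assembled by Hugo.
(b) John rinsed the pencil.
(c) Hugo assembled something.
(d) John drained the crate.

(a) Not entailed — Hugo assembled the piano, not the branch; the branch belongs to the photographing event.
(b) Entailed — 'rinse' is an activity; 'was rinsing' entails that some rinsing happened, so 'rinsed' holds.
(c) Entailed — every conjunct here is already in the original assembling event.
(d) Not entailed — the passage has Teo draining the crate, not John.

(b), (c)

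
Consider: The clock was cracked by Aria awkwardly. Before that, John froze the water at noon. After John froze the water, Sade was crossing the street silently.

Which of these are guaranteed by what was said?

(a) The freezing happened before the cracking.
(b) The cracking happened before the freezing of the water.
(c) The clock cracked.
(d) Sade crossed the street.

(a), (c)

(a) Entailed — the narrative places the freezing before the cracking.
(b) Not entailed — the narrative places the freezing before the cracking, not after.
(c) Entailed — 'Aria cracked the clock' is causative; it entails the inchoative 'the clock cracked'.
(d) Not entailed — 'was crossing' is progressive on an accomplishment; it does not entail the completed 'crossed'.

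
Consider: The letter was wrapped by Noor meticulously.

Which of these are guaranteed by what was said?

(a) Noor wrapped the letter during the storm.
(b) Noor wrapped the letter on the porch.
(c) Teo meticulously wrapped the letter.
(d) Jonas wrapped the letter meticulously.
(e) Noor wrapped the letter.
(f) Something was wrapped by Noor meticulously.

(a) Not entailed — 'during the storm' adds information not in the original event.
(b) Not entailed — 'on the porch' adds information not in the original event.
(c) Not entailed — the passage has Noor wrapping the letter, not Teo.
(d) Not entailed — the passage has Noor wrapping the letter, not Jonas.
(e) Entailed — every conjunct here is already in the original wrapping event.
(f) Entailed — generalizing the patient leaves a sub-description the original still satisfies.

(e), (f)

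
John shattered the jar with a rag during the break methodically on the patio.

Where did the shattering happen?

on the patio

'on the patio' marks the location of the shattering event.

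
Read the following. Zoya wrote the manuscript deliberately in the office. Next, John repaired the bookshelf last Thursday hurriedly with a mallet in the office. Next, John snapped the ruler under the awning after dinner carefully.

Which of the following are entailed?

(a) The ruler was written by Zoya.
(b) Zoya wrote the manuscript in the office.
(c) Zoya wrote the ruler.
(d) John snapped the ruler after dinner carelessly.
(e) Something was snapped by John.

(a) Not entailed — Zoya wrote the manuscript, not the ruler; the ruler belongs to the snapping event.
(b) Entailed — dropping 'deliberately' leaves a sub-description the original still satisfies.
(c) Not entailed — Zoya wrote the manuscript, not the ruler; the ruler belongs to the snapping event.
(d) Not entailed — 'carelessly' adds a manner not in (and inconsistent with) the original.
(e) Entailed — the original entails any weakening of itself; this just drops 'under the awning', 'carefully', 'after dinner' and generalizes the patient.

(b), (e)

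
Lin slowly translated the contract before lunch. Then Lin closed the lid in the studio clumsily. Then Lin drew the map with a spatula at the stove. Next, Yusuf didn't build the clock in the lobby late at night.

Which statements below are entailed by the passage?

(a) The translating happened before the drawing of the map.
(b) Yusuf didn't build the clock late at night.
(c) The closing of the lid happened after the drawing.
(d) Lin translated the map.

(a)

(a) Entailed — the narrative places the translating before the drawing.
(b) Not entailed — dropping 'in the lobby' under negation is not valid — the original leaves open that Yusuf built the clock some other way.
(c) Not entailed — the narrative places the closing before the drawing, not after.
(d) Not entailed — Lin translated the contract, not the map; the map belongs to the drawing event.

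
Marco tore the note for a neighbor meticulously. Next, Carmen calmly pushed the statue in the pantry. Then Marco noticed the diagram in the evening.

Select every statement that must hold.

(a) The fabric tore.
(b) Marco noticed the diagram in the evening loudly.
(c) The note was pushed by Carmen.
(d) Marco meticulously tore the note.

(a) Not entailed — the note is what tore, not the fabric.
(b) Not entailed — 'loudly' adds information not in the original event.
(c) Not entailed — Carmen pushed the statue, not the note; the note belongs to the tearing event.
(d) Entailed — every conjunct here is already in the original tearing event.

(d)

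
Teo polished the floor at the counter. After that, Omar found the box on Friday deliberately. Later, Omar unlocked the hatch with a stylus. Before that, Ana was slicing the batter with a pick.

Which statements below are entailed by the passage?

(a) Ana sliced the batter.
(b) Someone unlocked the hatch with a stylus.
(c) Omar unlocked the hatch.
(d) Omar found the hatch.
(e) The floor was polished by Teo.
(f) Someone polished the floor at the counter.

(b), (c), (e), (f)

(a) Not entailed — 'was slicing' is progressive on an accomplishment; it does not entail the completed 'sliced'.
(b) Entailed — every conjunct here is already in the original unlocking event.
(c) Entailed — every conjunct here is already in the original unlocking event.
(d) Not entailed — Omar found the box, not the hatch; the hatch belongs to the unlocking event.
(e) Entailed — this follows by dropping conjuncts from the polishing event's description.
(f) Entailed — this follows by dropping conjuncts from the polishing event's description.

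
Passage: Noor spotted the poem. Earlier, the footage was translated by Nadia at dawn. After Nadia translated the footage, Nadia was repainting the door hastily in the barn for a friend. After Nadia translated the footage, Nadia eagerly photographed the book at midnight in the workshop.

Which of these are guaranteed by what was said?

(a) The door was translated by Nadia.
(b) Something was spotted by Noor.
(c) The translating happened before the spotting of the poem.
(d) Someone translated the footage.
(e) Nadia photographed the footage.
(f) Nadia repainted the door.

(a) Not entailed — Nadia translated the footage, not the door; the door belongs to the repainting event.
(b) Entailed — this follows by dropping conjuncts from the spotting event's description.
(c) Entailed — the narrative places the translating before the spotting.
(d) Entailed — this follows by dropping conjuncts from the translating event's description.
(e) Not entailed — Nadia photographed the book, not the footage; the footage belongs to the translating event.
(f) Not entailed — 'was repainting' is progressive on an accomplishment; it does not entail the completed 'repainted'.

(b), (c), (d)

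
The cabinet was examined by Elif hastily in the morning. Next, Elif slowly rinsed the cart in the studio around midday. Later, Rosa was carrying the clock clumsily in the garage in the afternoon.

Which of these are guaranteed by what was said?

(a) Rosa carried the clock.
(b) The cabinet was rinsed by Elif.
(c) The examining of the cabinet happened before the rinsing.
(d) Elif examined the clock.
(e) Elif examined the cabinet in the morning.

(a) Entailed — 'carry' is an activity; 'was carrying' entails that some carrying happened, so 'carried' holds.
(b) Not entailed — Elif rinsed the cart, not the cabinet; the cabinet belongs to the examining event.
(c) Entailed — the narrative places the examining before the rinsing.
(d) Not entailed — Elif examined the cabinet, not the clock; the clock belongs to the carrying event.
(e) Entailed — dropping 'hastily' leaves a sub-description the original still satisfies.

(a), (c), (e)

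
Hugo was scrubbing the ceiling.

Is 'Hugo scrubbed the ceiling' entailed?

yes

'scrub' is atelic; if Hugo was scrubbing the ceiling, then Hugo scrubbed the ceiling (for some time).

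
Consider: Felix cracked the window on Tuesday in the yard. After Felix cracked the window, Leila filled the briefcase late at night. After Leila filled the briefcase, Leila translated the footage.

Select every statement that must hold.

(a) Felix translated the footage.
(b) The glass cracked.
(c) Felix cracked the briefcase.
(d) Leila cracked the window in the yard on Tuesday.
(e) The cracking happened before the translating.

(a) Not entailed — the passage has Leila translating the footage, not Felix.
(b) Not entailed — the window is what cracked, not the glass.
(c) Not entailed — Felix cracked the window, not the briefcase; the briefcase belongs to the filling event.
(d) Not entailed — the passage has Felix cracking the window, not Leila.
(e) Entailed — the narrative places the cracking before the translating.

(e)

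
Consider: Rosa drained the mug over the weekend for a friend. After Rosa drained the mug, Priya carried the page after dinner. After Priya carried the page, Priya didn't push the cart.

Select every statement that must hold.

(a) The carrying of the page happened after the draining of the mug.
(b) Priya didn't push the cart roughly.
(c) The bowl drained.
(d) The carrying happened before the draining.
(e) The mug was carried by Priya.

(a), (b)

(a) Entailed — the narrative places the draining before the carrying.
(b) Entailed — under negation, adding a further restriction is entailed: if no such pushing event occurred, none occurred roughly either.
(c) Not entailed — the mug is what drained, not the bowl.
(d) Not entailed — the narrative places the draining before the carrying, not after.
(e) Not entailed — Priya carried the page, not the mug; the mug belongs to the draining event.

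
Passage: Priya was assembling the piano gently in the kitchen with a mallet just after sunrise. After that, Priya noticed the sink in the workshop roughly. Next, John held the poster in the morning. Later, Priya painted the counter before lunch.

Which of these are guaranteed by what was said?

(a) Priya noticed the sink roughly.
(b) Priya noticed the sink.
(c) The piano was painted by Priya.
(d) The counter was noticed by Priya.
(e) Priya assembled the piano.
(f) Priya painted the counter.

(a) Entailed — the original entails any weakening of itself; this just drops 'in the workshop'.
(b) Entailed — dropping 'in the workshop', 'roughly' leaves a sub-description the original still satisfies.
(c) Not entailed — Priya painted the counter, not the piano; the piano belongs to the assembling event.
(d) Not entailed — Priya noticed the sink, not the counter; the counter belongs to the painting event.
(e) Not entailed — 'was assembling' is progressive on an accomplishment; it does not entail the completed 'assembled'.
(f) Entailed — this follows by dropping conjuncts from the painting event's description.

(a), (b), (f)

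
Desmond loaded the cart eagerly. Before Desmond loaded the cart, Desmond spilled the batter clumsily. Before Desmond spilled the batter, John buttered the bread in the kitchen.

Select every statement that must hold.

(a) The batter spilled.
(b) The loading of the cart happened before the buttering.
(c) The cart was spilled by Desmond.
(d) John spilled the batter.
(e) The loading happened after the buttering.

(a) Entailed — 'Desmond spilled the batter' is causative; it entails the inchoative 'the batter spilled'.
(b) Not entailed — the narrative places the buttering before the loading, not after.
(c) Not entailed — Desmond spilled the batter, not the cart; the cart belongs to the loading event.
(d) Not entailed — the passage has Desmond spilling the batter, not John.
(e) Entailed — the narrative places the buttering before the loading.

(a), (e)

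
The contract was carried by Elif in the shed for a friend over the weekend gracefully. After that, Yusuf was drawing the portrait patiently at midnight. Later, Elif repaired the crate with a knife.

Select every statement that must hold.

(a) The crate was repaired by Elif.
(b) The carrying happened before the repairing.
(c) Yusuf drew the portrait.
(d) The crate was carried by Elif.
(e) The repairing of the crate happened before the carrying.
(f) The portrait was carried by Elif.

(a) Entailed — every conjunct here is already in the original repairing event.
(b) Entailed — the narrative places the carrying before the repairing.
(c) Not entailed — 'was drawing' is progressive on an accomplishment; it does not entail the completed 'drew'.
(d) Not entailed — Elif carried the contract, not the crate; the crate belongs to the repairing event.
(e) Not entailed — the narrative places the carrying before the repairing, not after.
(f) Not entailed — Elif carried the contract, not the portrait; the portrait belongs to the drawing event.

(a), (b)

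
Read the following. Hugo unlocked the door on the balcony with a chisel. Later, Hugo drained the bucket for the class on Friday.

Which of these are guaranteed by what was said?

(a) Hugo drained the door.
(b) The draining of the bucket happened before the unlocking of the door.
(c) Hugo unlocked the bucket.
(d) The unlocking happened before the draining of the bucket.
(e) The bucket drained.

(a) Not entailed — Hugo drained the bucket, not the door; the door belongs to the unlocking event.
(b) Not entailed — the narrative places the unlocking before the draining, not after.
(c) Not entailed — Hugo unlocked the door, not the bucket; the bucket belongs to the draining event.
(d) Entailed — the narrative places the unlocking before the draining.
(e) Entailed — 'Hugo drained the bucket' is causative; it entails the inchoative 'the bucket drained'.

(d), (e)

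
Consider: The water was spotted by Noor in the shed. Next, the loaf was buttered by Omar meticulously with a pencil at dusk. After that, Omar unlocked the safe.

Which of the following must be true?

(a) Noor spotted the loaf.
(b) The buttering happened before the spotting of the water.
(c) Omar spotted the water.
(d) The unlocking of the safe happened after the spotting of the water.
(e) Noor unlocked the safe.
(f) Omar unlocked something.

(a) Not entailed — Noor spotted the water, not the loaf; the loaf belongs to the buttering event.
(b) Not entailed — the narrative places the spotting before the buttering, not after.
(c) Not entailed — the passage has Noor spotting the water, not Omar.
(d) Entailed — the narrative places the spotting before the unlocking.
(e) Not entailed — the passage has Omar unlocking the safe, not Noor.
(f) Entailed — every conjunct here is already in the original unlocking event.

(d), (f)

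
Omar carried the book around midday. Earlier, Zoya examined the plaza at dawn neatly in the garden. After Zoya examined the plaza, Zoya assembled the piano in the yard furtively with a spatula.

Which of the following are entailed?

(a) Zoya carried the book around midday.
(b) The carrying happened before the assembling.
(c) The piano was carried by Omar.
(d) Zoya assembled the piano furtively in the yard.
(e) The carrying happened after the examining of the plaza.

(a) Not entailed — the passage has Omar carrying the book, not Zoya.
(b) Not entailed — the narrative doesn't order the carrying relative to the assembling.
(c) Not entailed — Omar carried the book, not the piano; the piano belongs to the assembling event.
(d) Entailed — every conjunct here is already in the original assembling event.
(e) Entailed — the narrative places the examining before the carrying.

(d), (e)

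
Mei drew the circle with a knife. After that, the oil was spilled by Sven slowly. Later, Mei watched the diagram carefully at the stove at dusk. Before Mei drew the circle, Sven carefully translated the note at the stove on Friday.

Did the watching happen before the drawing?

no

The narrative orders the drawing before the watching.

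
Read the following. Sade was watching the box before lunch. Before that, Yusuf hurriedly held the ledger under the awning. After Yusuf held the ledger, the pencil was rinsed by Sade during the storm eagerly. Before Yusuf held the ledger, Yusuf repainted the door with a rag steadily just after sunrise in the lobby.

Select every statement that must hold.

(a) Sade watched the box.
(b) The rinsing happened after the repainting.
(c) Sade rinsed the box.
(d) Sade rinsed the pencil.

(a) Entailed — 'watch' is an activity; 'was watching' entails that some watching happened, so 'watched' holds.
(b) Entailed — the narrative places the repainting before the rinsing.
(c) Not entailed — Sade rinsed the pencil, not the box; the box belongs to the watching event.
(d) Entailed — dropping 'eagerly', 'during the storm' leaves a sub-description the original still satisfies.

(a), (b), (d)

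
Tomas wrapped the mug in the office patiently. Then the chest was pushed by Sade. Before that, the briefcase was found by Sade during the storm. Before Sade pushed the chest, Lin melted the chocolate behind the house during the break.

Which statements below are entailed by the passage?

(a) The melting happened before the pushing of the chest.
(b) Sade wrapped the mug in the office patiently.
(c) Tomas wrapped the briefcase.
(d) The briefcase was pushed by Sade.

(a) Entailed — the narrative places the melting before the pushing.
(b) Not entailed — the passage has Tomas wrapping the mug, not Sade.
(c) Not entailed — Tomas wrapped the mug, not the briefcase; the briefcase belongs to the finding event.
(d) Not entailed — Sade pushed the chest, not the briefcase; the briefcase belongs to the finding event.

(a)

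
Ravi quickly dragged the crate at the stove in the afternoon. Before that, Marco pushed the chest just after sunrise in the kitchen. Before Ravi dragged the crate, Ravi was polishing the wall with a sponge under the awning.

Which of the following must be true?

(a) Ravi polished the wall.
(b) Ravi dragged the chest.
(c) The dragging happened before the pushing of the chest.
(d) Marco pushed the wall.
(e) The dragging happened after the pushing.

(a) Entailed — 'polish' is an activity; 'was polishing' entails that some polishing happened, so 'polished' holds.
(b) Not entailed — Ravi dragged the crate, not the chest; the chest belongs to the pushing event.
(c) Not entailed — the narrative places the pushing before the dragging, not after.
(d) Not entailed — Marco pushed the chest, not the wall; the wall belongs to the polishing event.
(e) Entailed — the narrative places the pushing before the dragging.

(a), (e)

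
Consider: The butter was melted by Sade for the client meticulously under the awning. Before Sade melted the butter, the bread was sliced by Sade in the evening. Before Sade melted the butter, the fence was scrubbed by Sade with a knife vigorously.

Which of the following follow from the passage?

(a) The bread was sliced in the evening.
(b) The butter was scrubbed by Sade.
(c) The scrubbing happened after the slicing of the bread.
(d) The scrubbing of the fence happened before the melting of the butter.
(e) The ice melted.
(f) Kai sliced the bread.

(a), (d)

(a) Entailed — every conjunct here is already in the original slicing event.
(b) Not entailed — Sade scrubbed the fence, not the butter; the butter belongs to the melting event.
(c) Not entailed — the narrative doesn't order the slicing relative to the scrubbing.
(d) Entailed — the narrative places the scrubbing before the melting.
(e) Not entailed — the butter is what melted, not the ice.
(f) Not entailed — the passage has Sade slicing the bread, not Kai.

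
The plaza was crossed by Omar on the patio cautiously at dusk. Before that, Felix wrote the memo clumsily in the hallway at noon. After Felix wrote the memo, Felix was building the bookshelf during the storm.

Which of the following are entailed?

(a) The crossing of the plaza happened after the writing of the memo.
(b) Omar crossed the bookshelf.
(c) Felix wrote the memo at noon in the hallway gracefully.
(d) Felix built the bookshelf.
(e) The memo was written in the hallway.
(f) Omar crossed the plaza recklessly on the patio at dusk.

(a) Entailed — the narrative places the writing before the crossing.
(b) Not entailed — Omar crossed the plaza, not the bookshelf; the bookshelf belongs to the building event.
(c) Not entailed — 'gracefully' adds a manner not in (and inconsistent with) the original.
(d) Not entailed — 'was building' is progressive on an accomplishment; it does not entail the completed 'built'.
(e) Entailed — the original entails any weakening of itself; this just drops 'at noon', 'clumsily' and generalizes the agent.
(f) Not entailed — 'recklessly' adds a manner not in (and inconsistent with) the original.

(a), (e)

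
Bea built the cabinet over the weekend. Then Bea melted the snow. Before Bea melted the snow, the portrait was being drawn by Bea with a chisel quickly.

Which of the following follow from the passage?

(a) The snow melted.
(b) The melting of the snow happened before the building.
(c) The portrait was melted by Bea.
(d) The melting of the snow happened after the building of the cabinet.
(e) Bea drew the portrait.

(a), (d)

(a) Entailed — 'Bea melted the snow' is causative; it entails the inchoative 'the snow melted'.
(b) Not entailed — the narrative places the building before the melting, not after.
(c) Not entailed — Bea melted the snow, not the portrait; the portrait belongs to the drawing event.
(d) Entailed — the narrative places the building before the melting.
(e) Not entailed — 'was drawing' is progressive on an accomplishment; it does not entail the completed 'drew'.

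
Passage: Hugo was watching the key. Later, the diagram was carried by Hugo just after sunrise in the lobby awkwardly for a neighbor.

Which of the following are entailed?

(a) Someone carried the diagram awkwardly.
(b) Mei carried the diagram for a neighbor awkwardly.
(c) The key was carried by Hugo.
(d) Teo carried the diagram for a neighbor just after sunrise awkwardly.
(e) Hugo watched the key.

(a) Entailed — the original entails any weakening of itself; this just drops 'just after sunrise', 'in the lobby', 'for a neighbor' and generalizes the agent.
(b) Not entailed — the passage has Hugo carrying the diagram, not Mei.
(c) Not entailed — Hugo carried the diagram, not the key; the key belongs to the watching event.
(d) Not entailed — the passage has Hugo carrying the diagram, not Teo.
(e) Entailed — 'watch' is an activity; 'was watching' entails that some watching happened, so 'watched' holds.

(a), (e)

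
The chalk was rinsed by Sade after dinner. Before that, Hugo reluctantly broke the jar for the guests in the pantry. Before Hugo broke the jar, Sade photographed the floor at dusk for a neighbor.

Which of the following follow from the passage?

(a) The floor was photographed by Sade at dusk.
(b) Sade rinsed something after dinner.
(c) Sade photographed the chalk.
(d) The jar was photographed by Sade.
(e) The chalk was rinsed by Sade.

(a), (b), (e)

(a) Entailed — this follows by dropping conjuncts from the photographing event's description.
(b) Entailed — the original entails any weakening of itself; this just generalizes the patient.
(c) Not entailed — Sade photographed the floor, not the chalk; the chalk belongs to the rinsing event.
(d) Not entailed — Sade photographed the floor, not the jar; the jar belongs to the breaking event.
(e) Entailed — every conjunct here is already in the original rinsing event.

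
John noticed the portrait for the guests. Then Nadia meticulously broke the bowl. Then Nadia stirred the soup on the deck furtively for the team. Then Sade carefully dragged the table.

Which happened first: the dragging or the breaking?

the breaking

The connectives place the breaking before the dragging.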